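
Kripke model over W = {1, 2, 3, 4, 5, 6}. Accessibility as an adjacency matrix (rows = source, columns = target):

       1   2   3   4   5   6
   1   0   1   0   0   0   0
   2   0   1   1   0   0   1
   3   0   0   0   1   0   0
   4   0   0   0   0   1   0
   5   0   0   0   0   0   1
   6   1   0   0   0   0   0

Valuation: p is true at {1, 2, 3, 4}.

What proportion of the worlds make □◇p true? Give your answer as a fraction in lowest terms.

1: successors {2}; ◇p there: 2:T. ✓
2: successors {2, 3, 6}; ◇p there: 2:T, 3:T, 6:T. ✓
3: successors {4}; ◇p there: 4:F. ✗
4: successors {5}; ◇p there: 5:F. ✗
5: successors {6}; ◇p there: 6:T. ✓
6: successors {1}; ◇p there: 1:T. ✓
That's 4 of 6 worlds, so 4/6 = 2/3.

2/3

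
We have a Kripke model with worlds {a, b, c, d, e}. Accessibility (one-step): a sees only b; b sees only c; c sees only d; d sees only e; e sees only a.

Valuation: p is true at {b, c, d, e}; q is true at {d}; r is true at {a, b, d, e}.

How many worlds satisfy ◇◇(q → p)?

a: successors {b}; ◇(q → p) there: b:T. ✓
b: successors {c}; ◇(q → p) there: c:T. ✓
c: successors {d}; ◇(q → p) there: d:T. ✓
d: successors {e}; ◇(q → p) there: e:T. ✓
e: successors {a}; ◇(q → p) there: a:T. ✓
Satisfying worlds: {a, b, c, d, e}.

5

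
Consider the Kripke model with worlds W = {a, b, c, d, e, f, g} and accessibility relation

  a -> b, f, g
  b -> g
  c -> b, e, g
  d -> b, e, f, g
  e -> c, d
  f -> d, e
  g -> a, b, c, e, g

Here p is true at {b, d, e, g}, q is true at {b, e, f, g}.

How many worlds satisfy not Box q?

3

a: Box q is T. ✗
b: Box q is T. ✗
c: Box q is T. ✗
d: Box q is T. ✗
e: Box q is F. ✓
f: Box q is F. ✓
g: Box q is F. ✓
Satisfying worlds: {e, f, g}.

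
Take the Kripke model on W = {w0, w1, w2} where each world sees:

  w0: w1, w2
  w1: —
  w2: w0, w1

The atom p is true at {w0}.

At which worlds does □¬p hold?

{w0, w1}

w0: successors {w1, w2}; ¬p there: w1:T, w2:T. ✓
w1: no successors, so □¬p holds vacuously. ✓
w2: successors {w0, w1}; ¬p there: w0:F, w1:T. ✗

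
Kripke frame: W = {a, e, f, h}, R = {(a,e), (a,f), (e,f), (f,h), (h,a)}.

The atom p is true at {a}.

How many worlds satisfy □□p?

1

a: successors {e, f}; □p there: e:F, f:F. ✗
e: successors {f}; □p there: f:F. ✗
f: successors {h}; □p there: h:T. ✓
h: successors {a}; □p there: a:F. ✗
Satisfying worlds: {f}.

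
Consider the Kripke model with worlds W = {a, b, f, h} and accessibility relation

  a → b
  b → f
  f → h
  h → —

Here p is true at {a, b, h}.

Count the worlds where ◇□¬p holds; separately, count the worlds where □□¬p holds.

For ◇□¬p:
a: successors {b}; □¬p there: b:T. ✓
b: successors {f}; □¬p there: f:F. ✗
f: successors {h}; □¬p there: h:T. ✓
h: no successors, so ◇□¬p fails. ✗
— 2 worlds.
For □□¬p:
a: successors {b}; □¬p there: b:T. ✓
b: successors {f}; □¬p there: f:F. ✗
f: successors {h}; □¬p there: h:T. ✓
h: no successors, so □□¬p holds vacuously. ✓
— 3 worlds.

2 and 3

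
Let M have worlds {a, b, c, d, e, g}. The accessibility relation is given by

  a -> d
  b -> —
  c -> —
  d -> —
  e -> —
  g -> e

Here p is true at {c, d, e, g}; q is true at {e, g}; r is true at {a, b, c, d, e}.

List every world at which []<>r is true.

a: successors {d}; <>r there: d:F. ✗
b: no successors, so []<>r holds vacuously. ✓
c: no successors, so []<>r holds vacuously. ✓
d: no successors, so []<>r holds vacuously. ✓
e: no successors, so []<>r holds vacuously. ✓
g: successors {e}; <>r there: e:F. ✗

{b, c, d, e}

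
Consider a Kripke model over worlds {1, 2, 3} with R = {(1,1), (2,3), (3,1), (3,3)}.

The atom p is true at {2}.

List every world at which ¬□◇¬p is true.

1: □◇¬p is T. ✗
2: □◇¬p is T. ✗
3: □◇¬p is T. ✗

∅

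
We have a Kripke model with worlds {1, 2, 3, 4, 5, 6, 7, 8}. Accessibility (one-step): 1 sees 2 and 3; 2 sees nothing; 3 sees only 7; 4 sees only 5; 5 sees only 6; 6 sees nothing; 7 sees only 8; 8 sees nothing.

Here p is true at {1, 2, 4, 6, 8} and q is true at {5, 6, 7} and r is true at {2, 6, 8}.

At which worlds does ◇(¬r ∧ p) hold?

1: successors {2, 3}; ¬r ∧ p there: 2:F, 3:F. ✗
2: no successors, so ◇(¬r ∧ p) fails. ✗
3: successors {7}; ¬r ∧ p there: 7:F. ✗
4: successors {5}; ¬r ∧ p there: 5:F. ✗
5: successors {6}; ¬r ∧ p there: 6:F. ✗
6: no successors, so ◇(¬r ∧ p) fails. ✗
7: successors {8}; ¬r ∧ p there: 8:F. ✗
8: no successors, so ◇(¬r ∧ p) fails. ✗

∅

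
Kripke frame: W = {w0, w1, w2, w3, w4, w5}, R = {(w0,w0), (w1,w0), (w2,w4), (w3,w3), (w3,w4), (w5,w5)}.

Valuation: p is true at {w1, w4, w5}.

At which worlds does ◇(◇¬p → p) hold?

{w2, w3, w5}

w0: successors {w0}; ◇¬p → p there: w0:F. ✗
w1: successors {w0}; ◇¬p → p there: w0:F. ✗
w2: successors {w4}; ◇¬p → p there: w4:T. ✓
w3: successors {w3, w4}; ◇¬p → p there: w3:F, w4:T. ✓
w4: no successors, so ◇(◇¬p → p) fails. ✗
w5: successors {w5}; ◇¬p → p there: w5:T. ✓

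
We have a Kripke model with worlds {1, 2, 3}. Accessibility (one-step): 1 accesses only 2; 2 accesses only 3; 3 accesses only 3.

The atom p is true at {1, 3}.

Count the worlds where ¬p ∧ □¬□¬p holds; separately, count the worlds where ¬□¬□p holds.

1 and 3

For ¬p ∧ □¬□¬p:
1: ¬p is F, □¬□¬p is T. ✗
2: ¬p is T, □¬□¬p is T. ✓
3: ¬p is F, □¬□¬p is T. ✗
— 1 world.
For ¬□¬□p:
1: □¬□p is F. ✓
2: □¬□p is F. ✓
3: □¬□p is F. ✓
— 3 worlds.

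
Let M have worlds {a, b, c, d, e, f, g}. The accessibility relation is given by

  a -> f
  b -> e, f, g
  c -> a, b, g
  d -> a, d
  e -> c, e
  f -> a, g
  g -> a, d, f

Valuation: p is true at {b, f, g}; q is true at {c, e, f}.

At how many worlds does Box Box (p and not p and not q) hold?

0

a: successors {f}; Box (p and not p and not q) there: f:F. ✗
b: successors {e, f, g}; Box (p and not p and not q) there: e:F, f:F, g:F. ✗
c: successors {a, b, g}; Box (p and not p and not q) there: a:F, b:F, g:F. ✗
d: successors {a, d}; Box (p and not p and not q) there: a:F, d:F. ✗
e: successors {c, e}; Box (p and not p and not q) there: c:F, e:F. ✗
f: successors {a, g}; Box (p and not p and not q) there: a:F, g:F. ✗
g: successors {a, d, f}; Box (p and not p and not q) there: a:F, d:F, f:F. ✗
Satisfying worlds: ∅.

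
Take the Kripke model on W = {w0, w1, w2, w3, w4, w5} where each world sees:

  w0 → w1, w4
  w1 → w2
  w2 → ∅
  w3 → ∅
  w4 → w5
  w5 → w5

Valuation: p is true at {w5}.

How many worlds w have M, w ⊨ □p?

w0: successors {w1, w4}; p there: w1:F, w4:F. ✗
w1: successors {w2}; p there: w2:F. ✗
w2: no successors, so □p holds vacuously. ✓
w3: no successors, so □p holds vacuously. ✓
w4: successors {w5}; p there: w5:T. ✓
w5: successors {w5}; p there: w5:T. ✓
Satisfying worlds: {w2, w3, w4, w5}.

4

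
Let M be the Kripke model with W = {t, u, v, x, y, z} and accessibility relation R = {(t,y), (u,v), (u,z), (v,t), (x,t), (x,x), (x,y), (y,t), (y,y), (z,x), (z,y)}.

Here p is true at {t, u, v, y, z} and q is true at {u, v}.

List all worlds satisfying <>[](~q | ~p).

t: successors {y}; [](~q | ~p) there: y:T. ✓
u: successors {v, z}; [](~q | ~p) there: v:T, z:T. ✓
v: successors {t}; [](~q | ~p) there: t:T. ✓
x: successors {t, x, y}; [](~q | ~p) there: t:T, x:T, y:T. ✓
y: successors {t, y}; [](~q | ~p) there: t:T, y:T. ✓
z: successors {x, y}; [](~q | ~p) there: x:T, y:T. ✓

{t, u, v, x, y, z}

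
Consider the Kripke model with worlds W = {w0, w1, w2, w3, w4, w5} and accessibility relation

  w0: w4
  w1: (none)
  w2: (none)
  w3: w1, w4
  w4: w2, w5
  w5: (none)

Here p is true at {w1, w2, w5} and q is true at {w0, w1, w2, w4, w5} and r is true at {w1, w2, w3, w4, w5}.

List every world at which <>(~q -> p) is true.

{w0, w3, w4}

w0: successors {w4}; ~q -> p there: w4:T. ✓
w1: no successors, so <>(~q -> p) fails. ✗
w2: no successors, so <>(~q -> p) fails. ✗
w3: successors {w1, w4}; ~q -> p there: w1:T, w4:T. ✓
w4: successors {w2, w5}; ~q -> p there: w2:T, w5:T. ✓
w5: no successors, so <>(~q -> p) fails. ✗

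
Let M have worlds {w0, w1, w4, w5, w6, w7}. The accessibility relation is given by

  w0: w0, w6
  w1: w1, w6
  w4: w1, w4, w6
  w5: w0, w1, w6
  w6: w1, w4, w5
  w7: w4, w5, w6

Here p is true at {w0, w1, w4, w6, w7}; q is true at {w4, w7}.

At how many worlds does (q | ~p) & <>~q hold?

3

w0: q | ~p is F, <>~q is T. ✗
w1: q | ~p is F, <>~q is T. ✗
w4: q | ~p is T, <>~q is T. ✓
w5: q | ~p is T, <>~q is T. ✓
w6: q | ~p is F, <>~q is T. ✗
w7: q | ~p is T, <>~q is T. ✓
Satisfying worlds: {w4, w5, w7}.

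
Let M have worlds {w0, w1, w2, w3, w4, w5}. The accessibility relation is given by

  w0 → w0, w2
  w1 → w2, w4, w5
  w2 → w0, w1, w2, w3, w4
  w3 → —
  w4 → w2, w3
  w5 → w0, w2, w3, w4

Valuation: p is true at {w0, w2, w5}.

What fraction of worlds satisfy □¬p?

1/6

w0: successors {w0, w2}; ¬p there: w0:F, w2:F. ✗
w1: successors {w2, w4, w5}; ¬p there: w2:F, w4:T, w5:F. ✗
w2: successors {w0, w1, w2, w3, w4}; ¬p there: w0:F, w1:T, w2:F, w3:T, w4:T. ✗
w3: no successors, so □¬p holds vacuously. ✓
w4: successors {w2, w3}; ¬p there: w2:F, w3:T. ✗
w5: successors {w0, w2, w3, w4}; ¬p there: w0:F, w2:F, w3:T, w4:T. ✗
That's 1 of 6 worlds, so 1/6.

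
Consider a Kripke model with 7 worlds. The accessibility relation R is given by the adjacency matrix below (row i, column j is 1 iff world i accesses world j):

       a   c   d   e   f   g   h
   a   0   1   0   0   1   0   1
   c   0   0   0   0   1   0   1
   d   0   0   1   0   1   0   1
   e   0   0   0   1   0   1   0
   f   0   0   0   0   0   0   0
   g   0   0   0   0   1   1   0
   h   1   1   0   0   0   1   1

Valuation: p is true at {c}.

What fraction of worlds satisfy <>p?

a: successors {c, f, h}; p there: c:T, f:F, h:F. ✓
c: successors {f, h}; p there: f:F, h:F. ✗
d: successors {d, f, h}; p there: d:F, f:F, h:F. ✗
e: successors {e, g}; p there: e:F, g:F. ✗
f: no successors, so <>p fails. ✗
g: successors {f, g}; p there: f:F, g:F. ✗
h: successors {a, c, g, h}; p there: a:F, c:T, g:F, h:F. ✓
That's 2 of 7 worlds, so 2/7.

2/7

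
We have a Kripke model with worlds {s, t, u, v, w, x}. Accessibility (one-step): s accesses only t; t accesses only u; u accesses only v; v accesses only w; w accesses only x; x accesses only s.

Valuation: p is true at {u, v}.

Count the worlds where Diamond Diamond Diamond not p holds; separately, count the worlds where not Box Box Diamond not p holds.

4 and 2

For Diamond Diamond Diamond not p:
s: successors {t}; Diamond Diamond not p there: t:F. ✗
t: successors {u}; Diamond Diamond not p there: u:T. ✓
u: successors {v}; Diamond Diamond not p there: v:T. ✓
v: successors {w}; Diamond Diamond not p there: w:T. ✓
w: successors {x}; Diamond Diamond not p there: x:T. ✓
x: successors {s}; Diamond Diamond not p there: s:F. ✗
— 4 worlds.
For not Box Box Diamond not p:
s: Box Box Diamond not p is F. ✓
t: Box Box Diamond not p is T. ✗
u: Box Box Diamond not p is T. ✗
v: Box Box Diamond not p is T. ✗
w: Box Box Diamond not p is T. ✗
x: Box Box Diamond not p is F. ✓
— 2 worlds.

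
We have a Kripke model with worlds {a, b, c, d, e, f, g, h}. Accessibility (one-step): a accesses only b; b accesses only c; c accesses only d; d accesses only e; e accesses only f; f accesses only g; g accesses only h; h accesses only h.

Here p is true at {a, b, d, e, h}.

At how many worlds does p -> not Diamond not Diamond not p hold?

a: p is T, not Diamond not Diamond not p is T. ✓
b: p is T, not Diamond not Diamond not p is F. ✗
c: p is F, not Diamond not Diamond not p is F. ✓
d: p is T, not Diamond not Diamond not p is T. ✓
e: p is T, not Diamond not Diamond not p is T. ✓
f: p is F, not Diamond not Diamond not p is F. ✓
g: p is F, not Diamond not Diamond not p is F. ✓
h: p is T, not Diamond not Diamond not p is F. ✗
Satisfying worlds: {a, c, d, e, f, g}.

6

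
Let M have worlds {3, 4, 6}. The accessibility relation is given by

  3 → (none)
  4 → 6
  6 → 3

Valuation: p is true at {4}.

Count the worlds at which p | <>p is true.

1

3: p is F, <>p is F. ✗
4: p is T, <>p is F. ✓
6: p is F, <>p is F. ✗
Satisfying worlds: {4}.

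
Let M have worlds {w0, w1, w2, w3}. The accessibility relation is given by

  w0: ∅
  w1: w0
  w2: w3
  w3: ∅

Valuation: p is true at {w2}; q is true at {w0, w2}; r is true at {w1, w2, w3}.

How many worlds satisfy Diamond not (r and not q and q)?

2

w0: no successors, so Diamond not (r and not q and q) fails. ✗
w1: successors {w0}; not (r and not q and q) there: w0:T. ✓
w2: successors {w3}; not (r and not q and q) there: w3:T. ✓
w3: no successors, so Diamond not (r and not q and q) fails. ✗
Satisfying worlds: {w1, w2}.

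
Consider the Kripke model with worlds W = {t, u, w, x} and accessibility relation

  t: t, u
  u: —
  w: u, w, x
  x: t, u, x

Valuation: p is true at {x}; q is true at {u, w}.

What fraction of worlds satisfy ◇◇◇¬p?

t: successors {t, u}; ◇◇¬p there: t:T, u:F. ✓
u: no successors, so ◇◇◇¬p fails. ✗
w: successors {u, w, x}; ◇◇¬p there: u:F, w:T, x:T. ✓
x: successors {t, u, x}; ◇◇¬p there: t:T, u:F, x:T. ✓
That's 3 of 4 worlds, so 3/4.

3/4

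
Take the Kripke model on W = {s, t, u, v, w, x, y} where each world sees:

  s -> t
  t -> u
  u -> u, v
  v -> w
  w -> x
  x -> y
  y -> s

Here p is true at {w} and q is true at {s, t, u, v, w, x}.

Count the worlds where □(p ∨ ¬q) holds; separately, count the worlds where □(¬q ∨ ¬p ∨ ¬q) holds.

For □(p ∨ ¬q):
s: successors {t}; p ∨ ¬q there: t:F. ✗
t: successors {u}; p ∨ ¬q there: u:F. ✗
u: successors {u, v}; p ∨ ¬q there: u:F, v:F. ✗
v: successors {w}; p ∨ ¬q there: w:T. ✓
w: successors {x}; p ∨ ¬q there: x:F. ✗
x: successors {y}; p ∨ ¬q there: y:T. ✓
y: successors {s}; p ∨ ¬q there: s:F. ✗
— 2 worlds.
For □(¬q ∨ ¬p ∨ ¬q):
s: successors {t}; ¬q ∨ ¬p ∨ ¬q there: t:T. ✓
t: successors {u}; ¬q ∨ ¬p ∨ ¬q there: u:T. ✓
u: successors {u, v}; ¬q ∨ ¬p ∨ ¬q there: u:T, v:T. ✓
v: successors {w}; ¬q ∨ ¬p ∨ ¬q there: w:F. ✗
w: successors {x}; ¬q ∨ ¬p ∨ ¬q there: x:T. ✓
x: successors {y}; ¬q ∨ ¬p ∨ ¬q there: y:T. ✓
y: successors {s}; ¬q ∨ ¬p ∨ ¬q there: s:T. ✓
— 6 worlds.

2 and 6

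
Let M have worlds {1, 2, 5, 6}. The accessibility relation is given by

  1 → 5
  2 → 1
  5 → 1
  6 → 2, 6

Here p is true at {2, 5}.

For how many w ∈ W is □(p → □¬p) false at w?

1: successors {5}; p → □¬p there: 5:T. ✓
2: successors {1}; p → □¬p there: 1:T. ✓
5: successors {1}; p → □¬p there: 1:T. ✓
6: successors {2, 6}; p → □¬p there: 2:T, 6:T. ✓
Satisfying worlds: {1, 2, 5, 6}.
So □(p → □¬p) fails at the other 0 worlds.

0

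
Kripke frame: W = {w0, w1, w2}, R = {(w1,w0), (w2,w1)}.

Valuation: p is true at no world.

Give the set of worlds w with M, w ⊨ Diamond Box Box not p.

w0: no successors, so Diamond Box Box not p fails. ✗
w1: successors {w0}; Box Box not p there: w0:T. ✓
w2: successors {w1}; Box Box not p there: w1:T. ✓

{w1, w2}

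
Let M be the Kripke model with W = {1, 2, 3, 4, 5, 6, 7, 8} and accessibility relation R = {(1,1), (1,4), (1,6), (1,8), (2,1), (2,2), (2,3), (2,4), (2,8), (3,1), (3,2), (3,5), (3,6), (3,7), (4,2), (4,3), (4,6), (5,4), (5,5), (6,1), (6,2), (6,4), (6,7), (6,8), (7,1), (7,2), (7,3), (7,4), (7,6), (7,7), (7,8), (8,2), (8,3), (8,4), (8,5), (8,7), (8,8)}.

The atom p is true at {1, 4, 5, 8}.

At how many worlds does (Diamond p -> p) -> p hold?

1: Diamond p -> p is T, p is T. ✓
2: Diamond p -> p is F, p is F. ✓
3: Diamond p -> p is F, p is F. ✓
4: Diamond p -> p is T, p is T. ✓
5: Diamond p -> p is T, p is T. ✓
6: Diamond p -> p is F, p is F. ✓
7: Diamond p -> p is F, p is F. ✓
8: Diamond p -> p is T, p is T. ✓
Satisfying worlds: {1, 2, 3, 4, 5, 6, 7, 8}.

8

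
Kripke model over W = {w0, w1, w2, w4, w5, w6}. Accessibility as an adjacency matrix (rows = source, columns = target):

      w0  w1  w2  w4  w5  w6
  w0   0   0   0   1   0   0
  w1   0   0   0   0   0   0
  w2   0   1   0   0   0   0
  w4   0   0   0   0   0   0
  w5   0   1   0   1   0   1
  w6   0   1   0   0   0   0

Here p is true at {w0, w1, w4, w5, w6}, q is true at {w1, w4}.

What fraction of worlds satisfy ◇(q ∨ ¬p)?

2/3

w0: successors {w4}; q ∨ ¬p there: w4:T. ✓
w1: no successors, so ◇(q ∨ ¬p) fails. ✗
w2: successors {w1}; q ∨ ¬p there: w1:T. ✓
w4: no successors, so ◇(q ∨ ¬p) fails. ✗
w5: successors {w1, w4, w6}; q ∨ ¬p there: w1:T, w4:T, w6:F. ✓
w6: successors {w1}; q ∨ ¬p there: w1:T. ✓
That's 4 of 6 worlds, so 4/6 = 2/3.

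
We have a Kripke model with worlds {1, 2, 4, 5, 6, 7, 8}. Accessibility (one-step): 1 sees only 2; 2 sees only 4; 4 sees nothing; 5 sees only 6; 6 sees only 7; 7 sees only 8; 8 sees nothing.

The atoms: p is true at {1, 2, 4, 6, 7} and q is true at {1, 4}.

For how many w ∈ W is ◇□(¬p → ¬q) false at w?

2

1: successors {2}; □(¬p → ¬q) there: 2:T. ✓
2: successors {4}; □(¬p → ¬q) there: 4:T. ✓
4: no successors, so ◇□(¬p → ¬q) fails. ✗
5: successors {6}; □(¬p → ¬q) there: 6:T. ✓
6: successors {7}; □(¬p → ¬q) there: 7:T. ✓
7: successors {8}; □(¬p → ¬q) there: 8:T. ✓
8: no successors, so ◇□(¬p → ¬q) fails. ✗
Satisfying worlds: {1, 2, 5, 6, 7}.
So ◇□(¬p → ¬q) fails at the other 2 worlds.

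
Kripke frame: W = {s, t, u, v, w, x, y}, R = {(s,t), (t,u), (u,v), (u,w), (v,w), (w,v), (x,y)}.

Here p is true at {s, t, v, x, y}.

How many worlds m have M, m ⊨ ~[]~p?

4

s: []~p is F. ✓
t: []~p is T. ✗
u: []~p is F. ✓
v: []~p is T. ✗
w: []~p is F. ✓
x: []~p is F. ✓
y: []~p is T. ✗
Satisfying worlds: {s, u, w, x}.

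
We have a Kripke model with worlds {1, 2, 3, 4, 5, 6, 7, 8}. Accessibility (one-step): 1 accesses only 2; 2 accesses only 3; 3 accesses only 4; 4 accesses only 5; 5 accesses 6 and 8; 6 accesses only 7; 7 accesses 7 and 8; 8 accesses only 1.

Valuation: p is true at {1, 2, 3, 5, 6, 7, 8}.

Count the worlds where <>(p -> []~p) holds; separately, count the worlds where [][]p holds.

2 and 7

For <>(p -> []~p):
1: successors {2}; p -> []~p there: 2:F. ✗
2: successors {3}; p -> []~p there: 3:T. ✓
3: successors {4}; p -> []~p there: 4:T. ✓
4: successors {5}; p -> []~p there: 5:F. ✗
5: successors {6, 8}; p -> []~p there: 6:F, 8:F. ✗
6: successors {7}; p -> []~p there: 7:F. ✗
7: successors {7, 8}; p -> []~p there: 7:F, 8:F. ✗
8: successors {1}; p -> []~p there: 1:F. ✗
— 2 worlds.
For [][]p:
1: successors {2}; []p there: 2:T. ✓
2: successors {3}; []p there: 3:F. ✗
3: successors {4}; []p there: 4:T. ✓
4: successors {5}; []p there: 5:T. ✓
5: successors {6, 8}; []p there: 6:T, 8:T. ✓
6: successors {7}; []p there: 7:T. ✓
7: successors {7, 8}; []p there: 7:T, 8:T. ✓
8: successors {1}; []p there: 1:T. ✓
— 7 worlds.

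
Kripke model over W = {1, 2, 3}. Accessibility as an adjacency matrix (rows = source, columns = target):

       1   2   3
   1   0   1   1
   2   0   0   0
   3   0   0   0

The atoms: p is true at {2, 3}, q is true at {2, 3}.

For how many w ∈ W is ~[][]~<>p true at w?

1: [][]~<>p is T. ✗
2: [][]~<>p is T. ✗
3: [][]~<>p is T. ✗
Satisfying worlds: ∅.

0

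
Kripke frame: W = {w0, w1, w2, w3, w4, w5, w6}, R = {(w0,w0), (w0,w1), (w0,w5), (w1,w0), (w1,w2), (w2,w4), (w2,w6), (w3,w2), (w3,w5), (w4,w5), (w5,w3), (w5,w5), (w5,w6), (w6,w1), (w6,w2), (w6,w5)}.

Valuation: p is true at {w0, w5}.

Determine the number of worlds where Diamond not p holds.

w0: successors {w0, w1, w5}; not p there: w0:F, w1:T, w5:F. ✓
w1: successors {w0, w2}; not p there: w0:F, w2:T. ✓
w2: successors {w4, w6}; not p there: w4:T, w6:T. ✓
w3: successors {w2, w5}; not p there: w2:T, w5:F. ✓
w4: successors {w5}; not p there: w5:F. ✗
w5: successors {w3, w5, w6}; not p there: w3:T, w5:F, w6:T. ✓
w6: successors {w1, w2, w5}; not p there: w1:T, w2:T, w5:F. ✓
Satisfying worlds: {w0, w1, w2, w3, w5, w6}.

6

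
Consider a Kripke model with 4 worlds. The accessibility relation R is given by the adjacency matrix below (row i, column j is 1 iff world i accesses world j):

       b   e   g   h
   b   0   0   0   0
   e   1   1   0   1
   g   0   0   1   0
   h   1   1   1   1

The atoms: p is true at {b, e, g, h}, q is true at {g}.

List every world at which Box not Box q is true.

b: no successors, so Box not Box q holds vacuously. ✓
e: successors {b, e, h}; not Box q there: b:F, e:T, h:T. ✗
g: successors {g}; not Box q there: g:F. ✗
h: successors {b, e, g, h}; not Box q there: b:F, e:T, g:F, h:T. ✗

{b}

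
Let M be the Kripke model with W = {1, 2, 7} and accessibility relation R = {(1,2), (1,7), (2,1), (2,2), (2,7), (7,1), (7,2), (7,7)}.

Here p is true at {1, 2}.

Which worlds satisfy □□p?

1: successors {2, 7}; □p there: 2:F, 7:F. ✗
2: successors {1, 2, 7}; □p there: 1:F, 2:F, 7:F. ✗
7: successors {1, 2, 7}; □p there: 1:F, 2:F, 7:F. ✗

∅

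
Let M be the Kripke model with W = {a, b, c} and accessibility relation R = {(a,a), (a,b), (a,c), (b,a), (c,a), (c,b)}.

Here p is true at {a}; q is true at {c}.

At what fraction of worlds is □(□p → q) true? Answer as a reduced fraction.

a: successors {a, b, c}; □p → q there: a:T, b:F, c:T. ✗
b: successors {a}; □p → q there: a:T. ✓
c: successors {a, b}; □p → q there: a:T, b:F. ✗
That's 1 of 3 worlds, so 1/3.

1/3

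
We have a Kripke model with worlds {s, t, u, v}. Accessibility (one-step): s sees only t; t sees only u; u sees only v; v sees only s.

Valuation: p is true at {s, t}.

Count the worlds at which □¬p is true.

2

s: successors {t}; ¬p there: t:F. ✗
t: successors {u}; ¬p there: u:T. ✓
u: successors {v}; ¬p there: v:T. ✓
v: successors {s}; ¬p there: s:F. ✗
Satisfying worlds: {t, u}.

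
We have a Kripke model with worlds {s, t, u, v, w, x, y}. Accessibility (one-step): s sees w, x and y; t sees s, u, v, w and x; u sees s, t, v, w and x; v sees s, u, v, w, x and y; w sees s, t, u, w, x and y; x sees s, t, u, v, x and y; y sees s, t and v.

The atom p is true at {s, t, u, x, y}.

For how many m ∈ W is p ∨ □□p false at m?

s: p is T, □□p is F. ✓
t: p is T, □□p is F. ✓
u: p is T, □□p is F. ✓
v: p is F, □□p is F. ✗
w: p is F, □□p is F. ✗
x: p is T, □□p is F. ✓
y: p is T, □□p is F. ✓
Satisfying worlds: {s, t, u, x, y}.
So p ∨ □□p fails at the other 2 worlds.

2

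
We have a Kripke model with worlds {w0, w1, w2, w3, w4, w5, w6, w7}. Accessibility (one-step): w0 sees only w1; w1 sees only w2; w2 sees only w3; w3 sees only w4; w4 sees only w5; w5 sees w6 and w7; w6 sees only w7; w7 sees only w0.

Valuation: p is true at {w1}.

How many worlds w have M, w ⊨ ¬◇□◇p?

w0: ◇□◇p is F. ✓
w1: ◇□◇p is F. ✓
w2: ◇□◇p is F. ✓
w3: ◇□◇p is F. ✓
w4: ◇□◇p is F. ✓
w5: ◇□◇p is T. ✗
w6: ◇□◇p is T. ✗
w7: ◇□◇p is F. ✓
Satisfying worlds: {w0, w1, w2, w3, w4, w7}.

6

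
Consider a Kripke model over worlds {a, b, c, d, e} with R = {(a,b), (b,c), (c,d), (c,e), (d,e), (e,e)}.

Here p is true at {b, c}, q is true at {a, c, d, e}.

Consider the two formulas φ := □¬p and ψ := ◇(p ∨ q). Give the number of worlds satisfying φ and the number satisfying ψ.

For □¬p:
a: successors {b}; ¬p there: b:F. ✗
b: successors {c}; ¬p there: c:F. ✗
c: successors {d, e}; ¬p there: d:T, e:T. ✓
d: successors {e}; ¬p there: e:T. ✓
e: successors {e}; ¬p there: e:T. ✓
— 3 worlds.
For ◇(p ∨ q):
a: successors {b}; p ∨ q there: b:T. ✓
b: successors {c}; p ∨ q there: c:T. ✓
c: successors {d, e}; p ∨ q there: d:T, e:T. ✓
d: successors {e}; p ∨ q there: e:T. ✓
e: successors {e}; p ∨ q there: e:T. ✓
— 5 worlds.

3 and 5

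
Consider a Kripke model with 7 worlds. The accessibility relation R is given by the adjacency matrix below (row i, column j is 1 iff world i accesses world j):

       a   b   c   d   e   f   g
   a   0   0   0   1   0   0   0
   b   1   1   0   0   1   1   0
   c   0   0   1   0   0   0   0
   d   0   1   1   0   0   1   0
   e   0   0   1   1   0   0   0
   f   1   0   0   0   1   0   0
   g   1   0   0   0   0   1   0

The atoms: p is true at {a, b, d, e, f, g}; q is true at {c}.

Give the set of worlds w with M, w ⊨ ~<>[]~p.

{a, b, f, g}

a: <>[]~p is F. ✓
b: <>[]~p is F. ✓
c: <>[]~p is T. ✗
d: <>[]~p is T. ✗
e: <>[]~p is T. ✗
f: <>[]~p is F. ✓
g: <>[]~p is F. ✓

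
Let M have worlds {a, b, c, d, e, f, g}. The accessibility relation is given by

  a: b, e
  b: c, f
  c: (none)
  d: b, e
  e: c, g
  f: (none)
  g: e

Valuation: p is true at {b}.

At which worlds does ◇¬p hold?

{a, b, d, e, g}

a: successors {b, e}; ¬p there: b:F, e:T. ✓
b: successors {c, f}; ¬p there: c:T, f:T. ✓
c: no successors, so ◇¬p fails. ✗
d: successors {b, e}; ¬p there: b:F, e:T. ✓
e: successors {c, g}; ¬p there: c:T, g:T. ✓
f: no successors, so ◇¬p fails. ✗
g: successors {e}; ¬p there: e:T. ✓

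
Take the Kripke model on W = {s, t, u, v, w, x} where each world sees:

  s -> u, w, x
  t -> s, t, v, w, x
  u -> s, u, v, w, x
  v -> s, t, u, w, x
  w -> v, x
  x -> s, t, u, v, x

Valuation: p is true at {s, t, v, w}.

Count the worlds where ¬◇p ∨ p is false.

2

s: ¬◇p is F, p is T. ✓
t: ¬◇p is F, p is T. ✓
u: ¬◇p is F, p is F. ✗
v: ¬◇p is F, p is T. ✓
w: ¬◇p is F, p is T. ✓
x: ¬◇p is F, p is F. ✗
Satisfying worlds: {s, t, v, w}.
So ¬◇p ∨ p fails at the other 2 worlds.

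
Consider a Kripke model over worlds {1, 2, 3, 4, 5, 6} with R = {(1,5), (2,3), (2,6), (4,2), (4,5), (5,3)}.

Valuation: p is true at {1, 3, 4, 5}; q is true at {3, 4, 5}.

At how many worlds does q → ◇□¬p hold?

4

1: q is F, ◇□¬p is F. ✓
2: q is F, ◇□¬p is T. ✓
3: q is T, ◇□¬p is F. ✗
4: q is T, ◇□¬p is F. ✗
5: q is T, ◇□¬p is T. ✓
6: q is F, ◇□¬p is F. ✓
Satisfying worlds: {1, 2, 5, 6}.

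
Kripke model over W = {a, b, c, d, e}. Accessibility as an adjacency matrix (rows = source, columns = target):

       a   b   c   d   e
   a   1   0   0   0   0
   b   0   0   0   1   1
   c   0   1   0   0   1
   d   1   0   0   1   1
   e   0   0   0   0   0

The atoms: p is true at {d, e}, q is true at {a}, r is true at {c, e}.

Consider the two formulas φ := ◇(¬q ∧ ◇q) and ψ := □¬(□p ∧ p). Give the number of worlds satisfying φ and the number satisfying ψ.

For ◇(¬q ∧ ◇q):
a: successors {a}; ¬q ∧ ◇q there: a:F. ✗
b: successors {d, e}; ¬q ∧ ◇q there: d:T, e:F. ✓
c: successors {b, e}; ¬q ∧ ◇q there: b:F, e:F. ✗
d: successors {a, d, e}; ¬q ∧ ◇q there: a:F, d:T, e:F. ✓
e: no successors, so ◇(¬q ∧ ◇q) fails. ✗
— 2 worlds.
For □¬(□p ∧ p):
a: successors {a}; ¬(□p ∧ p) there: a:T. ✓
b: successors {d, e}; ¬(□p ∧ p) there: d:T, e:F. ✗
c: successors {b, e}; ¬(□p ∧ p) there: b:T, e:F. ✗
d: successors {a, d, e}; ¬(□p ∧ p) there: a:T, d:T, e:F. ✗
e: no successors, so □¬(□p ∧ p) holds vacuously. ✓
— 2 worlds.

2 and 2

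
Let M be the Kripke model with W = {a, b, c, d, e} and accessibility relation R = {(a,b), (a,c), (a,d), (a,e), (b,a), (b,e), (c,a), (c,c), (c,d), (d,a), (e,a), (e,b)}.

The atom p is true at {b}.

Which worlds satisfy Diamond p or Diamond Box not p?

{a, c, e}

a: Diamond p is T, Diamond Box not p is T. ✓
b: Diamond p is F, Diamond Box not p is F. ✗
c: Diamond p is F, Diamond Box not p is T. ✓
d: Diamond p is F, Diamond Box not p is F. ✗
e: Diamond p is T, Diamond Box not p is T. ✓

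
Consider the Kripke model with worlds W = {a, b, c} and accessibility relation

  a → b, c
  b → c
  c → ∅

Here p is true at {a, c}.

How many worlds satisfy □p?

a: successors {b, c}; p there: b:F, c:T. ✗
b: successors {c}; p there: c:T. ✓
c: no successors, so □p holds vacuously. ✓
Satisfying worlds: {b, c}.

2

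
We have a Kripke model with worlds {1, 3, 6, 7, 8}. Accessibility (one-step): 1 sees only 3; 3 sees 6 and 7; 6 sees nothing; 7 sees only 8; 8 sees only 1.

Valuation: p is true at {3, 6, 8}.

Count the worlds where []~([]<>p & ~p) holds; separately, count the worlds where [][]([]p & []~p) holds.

4 and 1

For []~([]<>p & ~p):
1: successors {3}; ~([]<>p & ~p) there: 3:T. ✓
3: successors {6, 7}; ~([]<>p & ~p) there: 6:T, 7:T. ✓
6: no successors, so []~([]<>p & ~p) holds vacuously. ✓
7: successors {8}; ~([]<>p & ~p) there: 8:T. ✓
8: successors {1}; ~([]<>p & ~p) there: 1:F. ✗
— 4 worlds.
For [][]([]p & []~p):
1: successors {3}; []([]p & []~p) there: 3:F. ✗
3: successors {6, 7}; []([]p & []~p) there: 6:T, 7:F. ✗
6: no successors, so [][]([]p & []~p) holds vacuously. ✓
7: successors {8}; []([]p & []~p) there: 8:F. ✗
8: successors {1}; []([]p & []~p) there: 1:F. ✗
— 1 world.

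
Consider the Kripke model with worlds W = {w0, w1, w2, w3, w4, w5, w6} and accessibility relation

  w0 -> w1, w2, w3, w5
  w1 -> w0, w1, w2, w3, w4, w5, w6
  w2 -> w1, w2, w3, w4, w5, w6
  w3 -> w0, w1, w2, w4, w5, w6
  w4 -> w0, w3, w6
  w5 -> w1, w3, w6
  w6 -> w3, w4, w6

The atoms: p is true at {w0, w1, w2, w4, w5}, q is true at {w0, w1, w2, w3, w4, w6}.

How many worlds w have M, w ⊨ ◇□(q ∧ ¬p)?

w0: successors {w1, w2, w3, w5}; □(q ∧ ¬p) there: w1:F, w2:F, w3:F, w5:F. ✗
w1: successors {w0, w1, w2, w3, w4, w5, w6}; □(q ∧ ¬p) there: w0:F, w1:F, w2:F, w3:F, w4:F, w5:F, w6:F. ✗
w2: successors {w1, w2, w3, w4, w5, w6}; □(q ∧ ¬p) there: w1:F, w2:F, w3:F, w4:F, w5:F, w6:F. ✗
w3: successors {w0, w1, w2, w4, w5, w6}; □(q ∧ ¬p) there: w0:F, w1:F, w2:F, w4:F, w5:F, w6:F. ✗
w4: successors {w0, w3, w6}; □(q ∧ ¬p) there: w0:F, w3:F, w6:F. ✗
w5: successors {w1, w3, w6}; □(q ∧ ¬p) there: w1:F, w3:F, w6:F. ✗
w6: successors {w3, w4, w6}; □(q ∧ ¬p) there: w3:F, w4:F, w6:F. ✗
Satisfying worlds: ∅.

0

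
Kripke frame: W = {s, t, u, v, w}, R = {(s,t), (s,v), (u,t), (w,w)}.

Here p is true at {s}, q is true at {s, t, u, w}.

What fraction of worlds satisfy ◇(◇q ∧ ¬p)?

1/5

s: successors {t, v}; ◇q ∧ ¬p there: t:F, v:F. ✗
t: no successors, so ◇(◇q ∧ ¬p) fails. ✗
u: successors {t}; ◇q ∧ ¬p there: t:F. ✗
v: no successors, so ◇(◇q ∧ ¬p) fails. ✗
w: successors {w}; ◇q ∧ ¬p there: w:T. ✓
That's 1 of 5 worlds, so 1/5.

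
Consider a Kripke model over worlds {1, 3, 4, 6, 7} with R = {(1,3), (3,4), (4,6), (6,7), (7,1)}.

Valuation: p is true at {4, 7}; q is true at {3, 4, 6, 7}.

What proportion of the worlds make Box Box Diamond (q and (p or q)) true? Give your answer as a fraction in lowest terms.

4/5

1: successors {3}; Box Diamond (q and (p or q)) there: 3:T. ✓
3: successors {4}; Box Diamond (q and (p or q)) there: 4:T. ✓
4: successors {6}; Box Diamond (q and (p or q)) there: 6:F. ✗
6: successors {7}; Box Diamond (q and (p or q)) there: 7:T. ✓
7: successors {1}; Box Diamond (q and (p or q)) there: 1:T. ✓
That's 4 of 5 worlds, so 4/5.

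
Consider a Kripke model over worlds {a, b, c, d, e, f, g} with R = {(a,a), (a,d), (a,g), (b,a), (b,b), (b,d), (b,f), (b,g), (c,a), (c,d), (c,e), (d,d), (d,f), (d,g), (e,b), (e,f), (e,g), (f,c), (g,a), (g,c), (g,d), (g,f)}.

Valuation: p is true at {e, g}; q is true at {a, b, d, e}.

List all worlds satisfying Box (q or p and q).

a: successors {a, d, g}; q or p and q there: a:T, d:T, g:F. ✗
b: successors {a, b, d, f, g}; q or p and q there: a:T, b:T, d:T, f:F, g:F. ✗
c: successors {a, d, e}; q or p and q there: a:T, d:T, e:T. ✓
d: successors {d, f, g}; q or p and q there: d:T, f:F, g:F. ✗
e: successors {b, f, g}; q or p and q there: b:T, f:F, g:F. ✗
f: successors {c}; q or p and q there: c:F. ✗
g: successors {a, c, d, f}; q or p and q there: a:T, c:F, d:T, f:F. ✗

{c}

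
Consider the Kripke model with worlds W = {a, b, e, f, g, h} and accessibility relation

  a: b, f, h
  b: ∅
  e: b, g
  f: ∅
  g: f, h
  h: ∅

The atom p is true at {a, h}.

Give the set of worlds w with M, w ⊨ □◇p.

{b, f, h}

a: successors {b, f, h}; ◇p there: b:F, f:F, h:F. ✗
b: no successors, so □◇p holds vacuously. ✓
e: successors {b, g}; ◇p there: b:F, g:T. ✗
f: no successors, so □◇p holds vacuously. ✓
g: successors {f, h}; ◇p there: f:F, h:F. ✗
h: no successors, so □◇p holds vacuously. ✓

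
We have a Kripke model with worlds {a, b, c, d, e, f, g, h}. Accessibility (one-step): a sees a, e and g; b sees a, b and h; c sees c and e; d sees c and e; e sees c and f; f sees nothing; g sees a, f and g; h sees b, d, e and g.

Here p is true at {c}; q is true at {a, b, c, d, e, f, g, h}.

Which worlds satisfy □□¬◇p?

{f}

a: successors {a, e, g}; □¬◇p there: a:F, e:F, g:T. ✗
b: successors {a, b, h}; □¬◇p there: a:F, b:T, h:F. ✗
c: successors {c, e}; □¬◇p there: c:F, e:F. ✗
d: successors {c, e}; □¬◇p there: c:F, e:F. ✗
e: successors {c, f}; □¬◇p there: c:F, f:T. ✗
f: no successors, so □□¬◇p holds vacuously. ✓
g: successors {a, f, g}; □¬◇p there: a:F, f:T, g:T. ✗
h: successors {b, d, e, g}; □¬◇p there: b:T, d:F, e:F, g:T. ✗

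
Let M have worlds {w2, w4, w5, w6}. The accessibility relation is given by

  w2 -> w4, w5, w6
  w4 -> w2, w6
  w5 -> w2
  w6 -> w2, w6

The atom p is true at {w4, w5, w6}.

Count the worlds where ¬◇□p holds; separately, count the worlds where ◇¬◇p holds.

1 and 1

For ¬◇□p:
w2: ◇□p is F. ✓
w4: ◇□p is T. ✗
w5: ◇□p is T. ✗
w6: ◇□p is T. ✗
— 1 world.
For ◇¬◇p:
w2: successors {w4, w5, w6}; ¬◇p there: w4:F, w5:T, w6:F. ✓
w4: successors {w2, w6}; ¬◇p there: w2:F, w6:F. ✗
w5: successors {w2}; ¬◇p there: w2:F. ✗
w6: successors {w2, w6}; ¬◇p there: w2:F, w6:F. ✗
— 1 world.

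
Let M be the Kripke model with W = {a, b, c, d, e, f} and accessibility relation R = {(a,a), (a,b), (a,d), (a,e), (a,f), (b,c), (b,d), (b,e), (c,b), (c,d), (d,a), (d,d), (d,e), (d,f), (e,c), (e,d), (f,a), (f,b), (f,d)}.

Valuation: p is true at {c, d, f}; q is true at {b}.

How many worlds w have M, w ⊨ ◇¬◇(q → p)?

a: successors {a, b, d, e, f}; ¬◇(q → p) there: a:F, b:F, d:F, e:F, f:F. ✗
b: successors {c, d, e}; ¬◇(q → p) there: c:F, d:F, e:F. ✗
c: successors {b, d}; ¬◇(q → p) there: b:F, d:F. ✗
d: successors {a, d, e, f}; ¬◇(q → p) there: a:F, d:F, e:F, f:F. ✗
e: successors {c, d}; ¬◇(q → p) there: c:F, d:F. ✗
f: successors {a, b, d}; ¬◇(q → p) there: a:F, b:F, d:F. ✗
Satisfying worlds: ∅.

0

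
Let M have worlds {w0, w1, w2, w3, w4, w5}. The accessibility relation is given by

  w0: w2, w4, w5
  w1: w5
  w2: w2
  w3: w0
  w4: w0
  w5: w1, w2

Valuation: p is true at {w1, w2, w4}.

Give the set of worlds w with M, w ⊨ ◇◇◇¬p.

{w0, w1, w3, w4}

w0: successors {w2, w4, w5}; ◇◇¬p there: w2:F, w4:T, w5:T. ✓
w1: successors {w5}; ◇◇¬p there: w5:T. ✓
w2: successors {w2}; ◇◇¬p there: w2:F. ✗
w3: successors {w0}; ◇◇¬p there: w0:T. ✓
w4: successors {w0}; ◇◇¬p there: w0:T. ✓
w5: successors {w1, w2}; ◇◇¬p there: w1:F, w2:F. ✗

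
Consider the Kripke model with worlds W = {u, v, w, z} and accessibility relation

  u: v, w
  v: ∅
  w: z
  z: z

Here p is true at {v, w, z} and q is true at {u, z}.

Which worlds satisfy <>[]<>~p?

{u}

u: successors {v, w}; []<>~p there: v:T, w:F. ✓
v: no successors, so <>[]<>~p fails. ✗
w: successors {z}; []<>~p there: z:F. ✗
z: successors {z}; []<>~p there: z:F. ✗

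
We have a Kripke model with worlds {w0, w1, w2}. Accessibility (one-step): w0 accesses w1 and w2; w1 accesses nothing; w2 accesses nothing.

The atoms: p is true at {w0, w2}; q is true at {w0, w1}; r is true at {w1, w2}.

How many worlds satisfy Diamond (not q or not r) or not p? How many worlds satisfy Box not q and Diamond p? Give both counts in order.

For Diamond (not q or not r) or not p:
w0: Diamond (not q or not r) is T, not p is F. ✓
w1: Diamond (not q or not r) is F, not p is T. ✓
w2: Diamond (not q or not r) is F, not p is F. ✗
— 2 worlds.
For Box not q and Diamond p:
w0: Box not q is F, Diamond p is T. ✗
w1: Box not q is T, Diamond p is F. ✗
w2: Box not q is T, Diamond p is F. ✗
— 0 worlds.

2 and 0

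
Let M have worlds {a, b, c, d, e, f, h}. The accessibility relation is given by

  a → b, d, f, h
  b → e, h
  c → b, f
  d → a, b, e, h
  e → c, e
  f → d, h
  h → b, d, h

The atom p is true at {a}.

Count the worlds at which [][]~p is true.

4

a: successors {b, d, f, h}; []~p there: b:T, d:F, f:T, h:T. ✗
b: successors {e, h}; []~p there: e:T, h:T. ✓
c: successors {b, f}; []~p there: b:T, f:T. ✓
d: successors {a, b, e, h}; []~p there: a:T, b:T, e:T, h:T. ✓
e: successors {c, e}; []~p there: c:T, e:T. ✓
f: successors {d, h}; []~p there: d:F, h:T. ✗
h: successors {b, d, h}; []~p there: b:T, d:F, h:T. ✗
Satisfying worlds: {b, c, d, e}.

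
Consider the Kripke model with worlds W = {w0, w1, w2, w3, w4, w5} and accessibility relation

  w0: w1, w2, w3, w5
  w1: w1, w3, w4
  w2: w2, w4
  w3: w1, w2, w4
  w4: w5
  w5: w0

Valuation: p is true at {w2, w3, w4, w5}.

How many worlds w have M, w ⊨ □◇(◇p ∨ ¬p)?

w0: successors {w1, w2, w3, w5}; ◇(◇p ∨ ¬p) there: w1:T, w2:T, w3:T, w5:T. ✓
w1: successors {w1, w3, w4}; ◇(◇p ∨ ¬p) there: w1:T, w3:T, w4:F. ✗
w2: successors {w2, w4}; ◇(◇p ∨ ¬p) there: w2:T, w4:F. ✗
w3: successors {w1, w2, w4}; ◇(◇p ∨ ¬p) there: w1:T, w2:T, w4:F. ✗
w4: successors {w5}; ◇(◇p ∨ ¬p) there: w5:T. ✓
w5: successors {w0}; ◇(◇p ∨ ¬p) there: w0:T. ✓
Satisfying worlds: {w0, w4, w5}.

3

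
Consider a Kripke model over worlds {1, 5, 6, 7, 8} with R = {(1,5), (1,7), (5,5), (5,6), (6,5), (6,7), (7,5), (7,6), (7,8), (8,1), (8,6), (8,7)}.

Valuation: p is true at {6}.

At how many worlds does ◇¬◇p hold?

1: successors {5, 7}; ¬◇p there: 5:F, 7:F. ✗
5: successors {5, 6}; ¬◇p there: 5:F, 6:T. ✓
6: successors {5, 7}; ¬◇p there: 5:F, 7:F. ✗
7: successors {5, 6, 8}; ¬◇p there: 5:F, 6:T, 8:F. ✓
8: successors {1, 6, 7}; ¬◇p there: 1:T, 6:T, 7:F. ✓
Satisfying worlds: {5, 7, 8}.

3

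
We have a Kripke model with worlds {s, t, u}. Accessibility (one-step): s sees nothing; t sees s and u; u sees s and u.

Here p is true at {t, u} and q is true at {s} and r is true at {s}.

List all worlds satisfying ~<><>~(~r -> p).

s: <><>~(~r -> p) is F. ✓
t: <><>~(~r -> p) is F. ✓
u: <><>~(~r -> p) is F. ✓

{s, t, u}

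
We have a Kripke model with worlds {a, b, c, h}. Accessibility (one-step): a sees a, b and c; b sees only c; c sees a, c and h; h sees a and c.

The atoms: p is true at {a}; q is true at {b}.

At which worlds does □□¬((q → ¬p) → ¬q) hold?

a: successors {a, b, c}; □¬((q → ¬p) → ¬q) there: a:F, b:F, c:F. ✗
b: successors {c}; □¬((q → ¬p) → ¬q) there: c:F. ✗
c: successors {a, c, h}; □¬((q → ¬p) → ¬q) there: a:F, c:F, h:F. ✗
h: successors {a, c}; □¬((q → ¬p) → ¬q) there: a:F, c:F. ✗

∅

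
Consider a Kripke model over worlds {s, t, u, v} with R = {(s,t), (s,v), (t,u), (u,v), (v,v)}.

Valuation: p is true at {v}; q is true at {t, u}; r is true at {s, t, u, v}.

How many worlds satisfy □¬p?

s: successors {t, v}; ¬p there: t:T, v:F. ✗
t: successors {u}; ¬p there: u:T. ✓
u: successors {v}; ¬p there: v:F. ✗
v: successors {v}; ¬p there: v:F. ✗
Satisfying worlds: {t}.

1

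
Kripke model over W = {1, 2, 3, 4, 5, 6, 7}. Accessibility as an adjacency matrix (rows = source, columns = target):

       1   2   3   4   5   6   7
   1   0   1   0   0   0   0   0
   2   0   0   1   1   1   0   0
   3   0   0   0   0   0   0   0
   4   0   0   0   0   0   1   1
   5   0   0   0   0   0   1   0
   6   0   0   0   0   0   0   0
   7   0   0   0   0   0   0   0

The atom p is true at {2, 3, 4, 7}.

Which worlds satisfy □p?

1: successors {2}; p there: 2:T. ✓
2: successors {3, 4, 5}; p there: 3:T, 4:T, 5:F. ✗
3: no successors, so □p holds vacuously. ✓
4: successors {6, 7}; p there: 6:F, 7:T. ✗
5: successors {6}; p there: 6:F. ✗
6: no successors, so □p holds vacuously. ✓
7: no successors, so □p holds vacuously. ✓

{1, 3, 6, 7}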